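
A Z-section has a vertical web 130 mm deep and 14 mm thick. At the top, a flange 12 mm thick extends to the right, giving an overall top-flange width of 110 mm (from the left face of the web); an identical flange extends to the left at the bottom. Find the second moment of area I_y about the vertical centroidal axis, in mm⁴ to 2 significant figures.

Break the section into simple shapes (no overlaps), measuring from the bottom-left corner of the bounding box.
Web: 14 × 130, A = 1 820 mm², x = 103 mm, Ī = 29 727 mm⁴.
Top flange (beyond web): 96 × 12, A = 1 152 mm², x = 158 mm, Ī = 884 736 mm⁴.
Bottom flange (beyond web): 96 × 12, A = 1 152 mm², x = 48 mm, Ī = 884 736 mm⁴.
Centroid: x̄ = ΣA·x / ΣA = 103 mm.
Transfer each piece to the vertical centroidal axis using Ī + A·d² with d = x − 103:
  web: d = 0 mm → contributes +29 727 mm⁴
  top flange (beyond web): d = 55 mm → contributes +4 369 536 mm⁴
  bottom flange (beyond web): d = -55 mm → contributes +4 369 536 mm⁴
Total I = 8 768 799 mm⁴.

I_y ≈ 8.8 × 10⁶ mm⁴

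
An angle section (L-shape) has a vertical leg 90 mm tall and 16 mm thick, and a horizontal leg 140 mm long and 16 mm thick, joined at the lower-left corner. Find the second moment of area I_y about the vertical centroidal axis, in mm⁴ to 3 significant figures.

Treat the section as a set of non-overlapping primitives; coordinates are from the bounding-box lower-left.
Vertical leg: 16 × 90, A = 1 440 mm², x = 8 mm, Ī = 30 720 mm⁴.
Horizontal leg (remainder): 124 × 16, A = 1 984 mm², x = 78 mm, Ī = 2 542 165 mm⁴.
Centroid: x̄ = ΣA·x / ΣA = 48.561 mm.
Transfer each piece to the vertical centroidal axis using Ī + A·d² with d = x − 48.561:
  vertical leg: d = -40.561 mm → contributes +2 399 771 mm⁴
  horizontal leg (remainder): d = 29.439 mm → contributes +4 261 638 mm⁴
Total I = 6 661 409 mm⁴.

I_y ≈ 6.66 × 10⁶ mm⁴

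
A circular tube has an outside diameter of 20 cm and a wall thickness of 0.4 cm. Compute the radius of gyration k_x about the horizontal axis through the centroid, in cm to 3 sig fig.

k_x ≈ 6.93 cm

Treat the section as a set of non-overlapping primitives; coordinates are from the bounding-box lower-left.
Outer circle: ⌀20, A = 314.16 cm², y = 10 cm, Ī = 7 854 cm⁴.
Bore (subtracted): ⌀19.2, A = 289.53 cm², y = 10 cm, Ī = 6670.8 cm⁴.
By symmetry the centroid is at mid-height, ȳ = 10 cm.
All pieces are centred on the horizontal axis through the centroid, so I = ΣĪ (holes subtracted) = 1183.2 cm⁴.
Radius of gyration: k = √(I/A) = √(1183.2 / 24.63) = 6.9311 cm.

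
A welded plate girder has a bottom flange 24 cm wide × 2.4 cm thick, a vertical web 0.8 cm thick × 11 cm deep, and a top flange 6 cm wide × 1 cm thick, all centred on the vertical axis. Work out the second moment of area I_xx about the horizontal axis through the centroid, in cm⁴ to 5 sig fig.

Break the section into simple shapes (no overlaps), measuring from the bottom-left corner of the bounding box.
Bottom plate: 24 × 2.4, A = 57.6 cm², y = 1.2 cm, Ī = 27.648 cm⁴.
Web plate: 0.8 × 11, A = 8.8 cm², y = 7.9 cm, Ī = 88.73333 cm⁴.
Top plate: 6 × 1, A = 6 cm², y = 13.9 cm, Ī = 0.5 cm⁴.
Centroid: ȳ = ΣA·y / ΣA = 3.066851 cm.
Transfer each piece to the horizontal axis through the centroid using Ī + A·d² with d = y − 3.066851:
  bottom plate: d = -1.866851 cm → contributes +228.3916 cm⁴
  web plate: d = 4.833149 cm → contributes +294.2954 cm⁴
  top plate: d = 10.83315 cm → contributes +704.6427 cm⁴
Total I = 1227.33 cm⁴.

I_xx ≈ 1227.3 cm⁴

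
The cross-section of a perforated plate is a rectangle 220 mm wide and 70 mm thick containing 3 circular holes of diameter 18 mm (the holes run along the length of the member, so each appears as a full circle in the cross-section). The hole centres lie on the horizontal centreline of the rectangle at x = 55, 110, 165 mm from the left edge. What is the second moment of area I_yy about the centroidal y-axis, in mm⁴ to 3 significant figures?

Split into non-overlapping primitives; take the origin at the lower-left of the bounding box.
Plate: 220 × 70, A = 15 400 mm², x = 110 mm, Ī = 62 113 333 mm⁴.
Hole 1 (subtracted): ⌀18, A = 254.47 mm², x = 55 mm, Ī = 5 153 mm⁴.
Hole 2 (subtracted): ⌀18, A = 254.47 mm², x = 110 mm, Ī = 5 153 mm⁴.
Hole 3 (subtracted): ⌀18, A = 254.47 mm², x = 165 mm, Ī = 5 153 mm⁴.
By symmetry the centroid is at mid-width, x̄ = 110 mm.
Transfer each piece to the centroidal y-axis using Ī + A·d² with d = x − 110:
  plate: d = 0 mm → contributes +62 113 333 mm⁴
  hole 1: d = -55 mm → contributes −774 922 mm⁴
  hole 2: d = 0 mm → contributes −5 153 mm⁴
  hole 3: d = 55 mm → contributes −774 922 mm⁴
Total I = 60 558 337 mm⁴.

I_yy ≈ 6.06 × 10⁷ mm⁴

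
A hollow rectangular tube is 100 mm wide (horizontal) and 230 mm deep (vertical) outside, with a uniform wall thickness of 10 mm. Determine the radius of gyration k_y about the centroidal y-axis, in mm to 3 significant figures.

Split into non-overlapping primitives; take the origin at the lower-left of the bounding box.
Outer rectangle: 100 × 230, A = 23 000 mm², x = 50 mm, Ī = 19 166 667 mm⁴.
Inner void (subtracted): 80 × 210, A = 16 800 mm², x = 50 mm, Ī = 8 960 000 mm⁴.
By symmetry the centroid is at mid-width, x̄ = 50 mm.
All pieces are centred on the centroidal y-axis, so I = ΣĪ (holes subtracted) = 10 206 667 mm⁴.
Radius of gyration: k = √(I/A) = √(10 206 667 / 6 200) = 40.574 mm.

k_y ≈ 40.6 mm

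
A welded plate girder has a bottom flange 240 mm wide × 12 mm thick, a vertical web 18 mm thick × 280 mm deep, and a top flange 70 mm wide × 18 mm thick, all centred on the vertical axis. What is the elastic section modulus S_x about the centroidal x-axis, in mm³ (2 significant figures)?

Decompose the section into non-overlapping parts with the origin at the bottom-left of its bounding rectangle.
Bottom plate: 240 × 12, A = 2 880 mm², y = 6 mm, Ī = 34 560 mm⁴.
Web plate: 18 × 280, A = 5 040 mm², y = 152 mm, Ī = 32 928 000 mm⁴.
Top plate: 70 × 18, A = 1 260 mm², y = 301 mm, Ī = 34 020 mm⁴.
Centroid: ȳ = ΣA·y / ΣA = 126.6 mm.
Transfer each piece to the centroidal x-axis using Ī + A·d² with d = y − 126.6:
  bottom plate: d = -120.6 mm → contributes +41 955 013 mm⁴
  web plate: d = 25.35 mm → contributes +36 167 569 mm⁴
  top plate: d = 174.4 mm → contributes +38 336 695 mm⁴
Total I = 116 459 276 mm⁴.
Extreme fibre distance c = 183.4 mm; S = I/c = 635 164 mm³.

S_x ≈ 6.4 × 10⁵ mm³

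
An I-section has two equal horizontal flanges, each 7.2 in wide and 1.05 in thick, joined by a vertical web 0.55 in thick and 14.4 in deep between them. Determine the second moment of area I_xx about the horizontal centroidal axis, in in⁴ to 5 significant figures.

Treat the section as a set of non-overlapping primitives; coordinates are from the bounding-box lower-left.
Bottom flange: 7.2 × 1.05, A = 7.56 in², y = 0.525 in, Ī = 0.694575 in⁴.
Web: 0.55 × 14.4, A = 7.92 in², y = 8.25 in, Ī = 136.8576 in⁴.
Top flange: 7.2 × 1.05, A = 7.56 in², y = 15.975 in, Ī = 0.694575 in⁴.
By symmetry the centroid is at mid-height, ȳ = 8.25 in.
Transfer each piece to the horizontal centroidal axis using Ī + A·d² with d = y − 8.25:
  bottom flange: d = -7.725 in → contributes +451.8423 in⁴
  web: d = 0 in → contributes +136.8576 in⁴
  top flange: d = 7.725 in → contributes +451.8423 in⁴
Total I = 1040.542 in⁴.

I_xx ≈ 1040.5 in⁴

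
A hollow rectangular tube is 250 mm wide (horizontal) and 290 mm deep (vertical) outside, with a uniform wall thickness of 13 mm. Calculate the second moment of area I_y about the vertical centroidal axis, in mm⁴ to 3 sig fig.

I_y ≈ 1.30 × 10⁸ mm⁴

Decompose the section into non-overlapping parts with the origin at the bottom-left of its bounding rectangle.
Outer rectangle: 250 × 290, A = 72 500 mm², x = 125 mm, Ī = 377 604 167 mm⁴.
Inner void (subtracted): 224 × 264, A = 59 136 mm², x = 125 mm, Ī = 247 267 328 mm⁴.
By symmetry the centroid is at mid-width, x̄ = 125 mm.
All pieces are centred on the vertical centroidal axis, so I = ΣĪ (holes subtracted) = 130 336 839 mm⁴.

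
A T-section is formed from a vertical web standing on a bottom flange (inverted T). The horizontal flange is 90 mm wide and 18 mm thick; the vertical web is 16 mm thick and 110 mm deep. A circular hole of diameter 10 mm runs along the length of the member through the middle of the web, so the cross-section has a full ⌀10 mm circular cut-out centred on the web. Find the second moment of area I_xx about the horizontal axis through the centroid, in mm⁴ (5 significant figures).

Break the section into simple shapes (no overlaps), measuring from the bottom-left corner of the bounding box.
Flange: 90 × 18, A = 1 620 mm², y = 9 mm, Ī = 43 740 mm⁴.
Web: 16 × 110, A = 1 760 mm², y = 73 mm, Ī = 1 774 667 mm⁴.
Hole (subtracted): ⌀10, A = 78.53982 mm², y = 73 mm, Ī = 490.8739 mm⁴.
Centroid: ȳ = ΣA·y / ΣA = 41.59571 mm.
Transfer each piece to the horizontal axis through the centroid using Ī + A·d² with d = y − 41.59571:
  flange: d = -32.59571 mm → contributes +1 764 959 mm⁴
  web: d = 31.40429 mm → contributes +3 510 430 mm⁴
  hole: d = 31.40429 mm → contributes −77949.13 mm⁴
Total I = 5 197 439 mm⁴.

I_xx ≈ 5.1974 × 10⁶ mm⁴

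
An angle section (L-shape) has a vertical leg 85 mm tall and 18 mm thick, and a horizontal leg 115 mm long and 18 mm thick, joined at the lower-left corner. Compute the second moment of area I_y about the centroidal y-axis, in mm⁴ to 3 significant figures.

I_y ≈ 4.11 × 10⁶ mm⁴

Decompose the section into non-overlapping parts with the origin at the bottom-left of its bounding rectangle.
Vertical leg: 18 × 85, A = 1 530 mm², x = 9 mm, Ī = 41 310 mm⁴.
Horizontal leg (remainder): 97 × 18, A = 1 746 mm², x = 66.5 mm, Ī = 1 369 010 mm⁴.
Centroid: x̄ = ΣA·x / ΣA = 39.646 mm.
Transfer each piece to the centroidal y-axis using Ī + A·d² with d = x − 39.646:
  vertical leg: d = -30.646 mm → contributes +1 478 214 mm⁴
  horizontal leg (remainder): d = 26.854 mm → contributes +2 628 152 mm⁴
Total I = 4 106 367 mm⁴.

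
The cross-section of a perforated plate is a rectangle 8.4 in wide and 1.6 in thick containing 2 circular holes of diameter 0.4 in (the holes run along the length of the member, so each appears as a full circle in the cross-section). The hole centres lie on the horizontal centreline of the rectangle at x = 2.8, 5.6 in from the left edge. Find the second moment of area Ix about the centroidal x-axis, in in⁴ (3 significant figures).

Ix ≈ 2.86 in⁴

Break the section into simple shapes (no overlaps), measuring from the bottom-left corner of the bounding box.
Plate: 8.4 × 1.6, A = 13.44 in², y = 0.8 in, Ī = 2.8672 in⁴.
Hole 1 (subtracted): ⌀0.4, A = 0.12566 in², y = 0.8 in, Ī = 0.0012566 in⁴.
Hole 2 (subtracted): ⌀0.4, A = 0.12566 in², y = 0.8 in, Ī = 0.0012566 in⁴.
By symmetry the centroid is at mid-height, ȳ = 0.8 in.
All pieces are centred on the centroidal x-axis, so I = ΣĪ (holes subtracted) = 2.8647 in⁴.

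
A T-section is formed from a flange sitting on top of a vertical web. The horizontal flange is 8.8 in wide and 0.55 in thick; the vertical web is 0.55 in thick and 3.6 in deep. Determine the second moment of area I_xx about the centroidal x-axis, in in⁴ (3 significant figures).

Split into non-overlapping primitives; take the origin at the lower-left of the bounding box.
Flange: 8.8 × 0.55, A = 4.84 in², y = 3.875 in, Ī = 0.12201 in⁴.
Web: 0.55 × 3.6, A = 1.98 in², y = 1.8 in, Ī = 2.1384 in⁴.
Centroid: ȳ = ΣA·y / ΣA = 3.2726 in.
Transfer each piece to the centroidal x-axis using Ī + A·d² with d = y − 3.2726:
  flange: d = 0.60242 in → contributes +1.8785 in⁴
  web: d = -1.4726 in → contributes +6.432 in⁴
Total I = 8.3105 in⁴.

I_xx ≈ 8.31 in⁴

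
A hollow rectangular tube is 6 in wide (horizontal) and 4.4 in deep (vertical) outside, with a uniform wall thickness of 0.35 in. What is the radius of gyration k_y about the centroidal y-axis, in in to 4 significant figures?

k_y ≈ 2.214 in

Treat the section as a set of non-overlapping primitives; coordinates are from the bounding-box lower-left.
Outer rectangle: 6 × 4.4, A = 26.4 in², x = 3 in, Ī = 79.2 in⁴.
Inner void (subtracted): 5.3 × 3.7, A = 19.61 in², x = 3 in, Ī = 45.9037 in⁴.
By symmetry the centroid is at mid-width, x̄ = 3 in.
All pieces are centred on the centroidal y-axis, so I = ΣĪ (holes subtracted) = 33.2963 in⁴.
Radius of gyration: k = √(I/A) = √(33.2963 / 6.79) = 2.21443 in.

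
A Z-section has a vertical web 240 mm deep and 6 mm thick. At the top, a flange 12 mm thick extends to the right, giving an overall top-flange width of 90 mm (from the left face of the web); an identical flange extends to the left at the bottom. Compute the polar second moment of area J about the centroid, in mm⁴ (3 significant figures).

Break the section into simple shapes (no overlaps), measuring from the bottom-left corner of the bounding box.
Web: 6 × 240, A = 1 440 mm², y = 120 mm, Ī = 6 912 000 mm⁴.
Top flange (beyond web): 84 × 12, A = 1 008 mm², y = 234 mm, Ī = 12 096 mm⁴.
Bottom flange (beyond web): 84 × 12, A = 1 008 mm², y = 6 mm, Ī = 12 096 mm⁴.
Centroid: ȳ = ΣA·y / ΣA = 120 mm.
Transfer each piece to the centroidal x-axis using Ī + A·d² with d = y − 120:
  web: d = 0 mm → contributes +6 912 000 mm⁴
  top flange (beyond web): d = 114 mm → contributes +13 112 064 mm⁴
  bottom flange (beyond web): d = -114 mm → contributes +13 112 064 mm⁴
Total I = 33 136 128 mm⁴.
For the y-axis: x̄ = 87 mm.
Repeating about the centroidal y-axis gives I_y = 5 272 128 mm⁴.
Polar second moment: J = I_x + I_y = 38 408 256 mm⁴.

J ≈ 3.84 × 10⁷ mm⁴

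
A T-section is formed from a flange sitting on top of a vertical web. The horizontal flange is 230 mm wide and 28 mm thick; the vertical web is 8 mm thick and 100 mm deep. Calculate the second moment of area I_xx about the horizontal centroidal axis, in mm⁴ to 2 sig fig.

Break the section into simple shapes (no overlaps), measuring from the bottom-left corner of the bounding box.
Flange: 230 × 28, A = 6 440 mm², y = 114 mm, Ī = 420 747 mm⁴.
Web: 8 × 100, A = 800 mm², y = 50 mm, Ī = 666 667 mm⁴.
Centroid: ȳ = ΣA·y / ΣA = 106.9 mm.
Transfer each piece to the horizontal centroidal axis using Ī + A·d² with d = y − 106.9:
  flange: d = 7.072 mm → contributes +742 815 mm⁴
  web: d = -56.93 mm → contributes +3 259 321 mm⁴
Total I = 4 002 136 mm⁴.

I_xx ≈ 4.0 × 10⁶ mm⁴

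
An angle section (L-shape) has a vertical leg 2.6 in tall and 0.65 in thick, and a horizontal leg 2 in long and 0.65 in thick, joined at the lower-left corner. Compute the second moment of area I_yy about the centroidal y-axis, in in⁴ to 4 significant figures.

Split into non-overlapping primitives; take the origin at the lower-left of the bounding box.
Vertical leg: 0.65 × 2.6, A = 1.69 in², x = 0.325 in, Ī = 0.0595021 in⁴.
Horizontal leg (remainder): 1.35 × 0.65, A = 0.8775 in², x = 1.325 in, Ī = 0.13327 in⁴.
Centroid: x̄ = ΣA·x / ΣA = 0.666772 in.
Transfer each piece to the centroidal y-axis using Ī + A·d² with d = x − 0.666772:
  vertical leg: d = -0.341772 in → contributes +0.256908 in⁴
  horizontal leg (remainder): d = 0.658228 in → contributes +0.513459 in⁴
Total I = 0.770367 in⁴.

I_yy ≈ 0.7704 in⁴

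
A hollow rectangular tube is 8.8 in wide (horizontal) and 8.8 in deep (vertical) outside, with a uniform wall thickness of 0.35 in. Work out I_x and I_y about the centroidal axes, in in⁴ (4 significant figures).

I_x ≈ 141.0 in⁴, I_y ≈ 141.0 in⁴

Split into non-overlapping primitives; take the origin at the lower-left of the bounding box.
Outer rectangle: 8.8 × 8.8, A = 77.44 in², y = 4.4 in, Ī = 499.746 in⁴.
Inner void (subtracted): 8.1 × 8.1, A = 65.61 in², y = 4.4 in, Ī = 358.723 in⁴.
By symmetry the centroid is at mid-height, ȳ = 4.4 in.
All pieces are centred on the centroidal x-axis, so I = ΣĪ (holes subtracted) = 141.023 in⁴.
Repeating about the centroidal y-axis gives I_y = 141.023 in⁴.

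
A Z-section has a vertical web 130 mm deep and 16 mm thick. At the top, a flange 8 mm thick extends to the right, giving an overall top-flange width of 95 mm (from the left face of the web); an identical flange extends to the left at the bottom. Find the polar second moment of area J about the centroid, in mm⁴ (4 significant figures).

Treat the section as a set of non-overlapping primitives; coordinates are from the bounding-box lower-left.
Web: 16 × 130, A = 2 080 mm², y = 65 mm, Ī = 2 929 333 mm⁴.
Top flange (beyond web): 79 × 8, A = 632 mm², y = 126 mm, Ī = 3370.67 mm⁴.
Bottom flange (beyond web): 79 × 8, A = 632 mm², y = 4 mm, Ī = 3370.67 mm⁴.
Centroid: ȳ = ΣA·y / ΣA = 65 mm.
Transfer each piece to the centroidal x-axis using Ī + A·d² with d = y − 65:
  web: d = 0 mm → contributes +2 929 333 mm⁴
  top flange (beyond web): d = 61 mm → contributes +2 355 043 mm⁴
  bottom flange (beyond web): d = -61 mm → contributes +2 355 043 mm⁴
Total I = 7 639 419 mm⁴.
For the y-axis: x̄ = 87 mm.
Repeating about the centroidal y-axis gives I_y = 3 553 659 mm⁴.
Polar second moment: J = I_x + I_y = 11 193 077 mm⁴.

J ≈ 1.119 × 10⁷ mm⁴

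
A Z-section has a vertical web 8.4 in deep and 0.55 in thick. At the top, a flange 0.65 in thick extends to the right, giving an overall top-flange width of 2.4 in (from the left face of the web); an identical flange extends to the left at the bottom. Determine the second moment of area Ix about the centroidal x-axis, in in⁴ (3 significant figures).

Split into non-overlapping primitives; take the origin at the lower-left of the bounding box.
Web: 0.55 × 8.4, A = 4.62 in², y = 4.2 in, Ī = 27.166 in⁴.
Top flange (beyond web): 1.85 × 0.65, A = 1.2025 in², y = 8.075 in, Ī = 0.042338 in⁴.
Bottom flange (beyond web): 1.85 × 0.65, A = 1.2025 in², y = 0.325 in, Ī = 0.042338 in⁴.
Centroid: ȳ = ΣA·y / ΣA = 4.2 in.
Transfer each piece to the centroidal x-axis using Ī + A·d² with d = y − 4.2:
  web: d = 0 in → contributes +27.166 in⁴
  top flange (beyond web): d = 3.875 in → contributes +18.099 in⁴
  bottom flange (beyond web): d = -3.875 in → contributes +18.099 in⁴
Total I = 63.363 in⁴.

Ix ≈ 63.4 in⁴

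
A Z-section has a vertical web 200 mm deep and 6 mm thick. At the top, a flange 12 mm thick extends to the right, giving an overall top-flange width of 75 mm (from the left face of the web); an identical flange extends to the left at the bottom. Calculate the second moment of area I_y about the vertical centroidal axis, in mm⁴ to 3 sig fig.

I_y ≈ 2.99 × 10⁶ mm⁴

Decompose the section into non-overlapping parts with the origin at the bottom-left of its bounding rectangle.
Web: 6 × 200, A = 1 200 mm², x = 72 mm, Ī = 3 600 mm⁴.
Top flange (beyond web): 69 × 12, A = 828 mm², x = 109.5 mm, Ī = 328 509 mm⁴.
Bottom flange (beyond web): 69 × 12, A = 828 mm², x = 34.5 mm, Ī = 328 509 mm⁴.
Centroid: x̄ = ΣA·x / ΣA = 72 mm.
Transfer each piece to the vertical centroidal axis using Ī + A·d² with d = x − 72:
  web: d = 0 mm → contributes +3 600 mm⁴
  top flange (beyond web): d = 37.5 mm → contributes +1 492 884 mm⁴
  bottom flange (beyond web): d = -37.5 mm → contributes +1 492 884 mm⁴
Total I = 2 989 368 mm⁴.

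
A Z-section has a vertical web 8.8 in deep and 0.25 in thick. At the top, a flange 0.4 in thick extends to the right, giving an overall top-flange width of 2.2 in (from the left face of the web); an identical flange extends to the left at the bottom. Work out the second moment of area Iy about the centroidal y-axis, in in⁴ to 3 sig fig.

Iy ≈ 2.39 in⁴

Treat the section as a set of non-overlapping primitives; coordinates are from the bounding-box lower-left.
Web: 0.25 × 8.8, A = 2.2 in², x = 2.075 in, Ī = 0.011458 in⁴.
Top flange (beyond web): 1.95 × 0.4, A = 0.78 in², x = 3.175 in, Ī = 0.24716 in⁴.
Bottom flange (beyond web): 1.95 × 0.4, A = 0.78 in², x = 0.975 in, Ī = 0.24716 in⁴.
Centroid: x̄ = ΣA·x / ΣA = 2.075 in.
Transfer each piece to the centroidal y-axis using Ī + A·d² with d = x − 2.075:
  web: d = 0 in → contributes +0.011458 in⁴
  top flange (beyond web): d = 1.1 in → contributes +1.191 in⁴
  bottom flange (beyond web): d = -1.1 in → contributes +1.191 in⁴
Total I = 2.3934 in⁴.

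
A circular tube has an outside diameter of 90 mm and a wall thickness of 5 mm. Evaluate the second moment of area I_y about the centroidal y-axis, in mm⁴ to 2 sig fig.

I_y ≈ 1.2 × 10⁶ mm⁴

Split into non-overlapping primitives; take the origin at the lower-left of the bounding box.
Outer circle: ⌀90, A = 6 362 mm², x = 45 mm, Ī = 3 220 623 mm⁴.
Bore (subtracted): ⌀80, A = 5 027 mm², x = 45 mm, Ī = 2 010 619 mm⁴.
By symmetry the centroid is at mid-width, x̄ = 45 mm.
All pieces are centred on the centroidal y-axis, so I = ΣĪ (holes subtracted) = 1 210 004 mm⁴.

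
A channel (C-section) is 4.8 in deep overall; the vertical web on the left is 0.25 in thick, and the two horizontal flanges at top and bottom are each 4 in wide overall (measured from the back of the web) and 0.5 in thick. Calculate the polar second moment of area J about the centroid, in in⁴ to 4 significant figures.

Decompose the section into non-overlapping parts with the origin at the bottom-left of its bounding rectangle.
Web: 0.25 × 4.8, A = 1.2 in², y = 2.4 in, Ī = 2.304 in⁴.
Top flange (beyond web): 3.75 × 0.5, A = 1.875 in², y = 4.55 in, Ī = 0.0390625 in⁴.
Bottom flange (beyond web): 3.75 × 0.5, A = 1.875 in², y = 0.25 in, Ī = 0.0390625 in⁴.
By symmetry the centroid is at mid-height, ȳ = 2.4 in.
Transfer each piece to the centroidal x-axis using Ī + A·d² with d = y − 2.4:
  web: d = 0 in → contributes +2.304 in⁴
  top flange (beyond web): d = 2.15 in → contributes +8.70625 in⁴
  bottom flange (beyond web): d = -2.15 in → contributes +8.70625 in⁴
Total I = 19.7165 in⁴.
For the y-axis: x̄ = 1.64015 in.
Repeating about the centroidal y-axis gives I_y = 8.03714 in⁴.
Polar second moment: J = I_x + I_y = 27.7536 in⁴.

J ≈ 27.75 in⁴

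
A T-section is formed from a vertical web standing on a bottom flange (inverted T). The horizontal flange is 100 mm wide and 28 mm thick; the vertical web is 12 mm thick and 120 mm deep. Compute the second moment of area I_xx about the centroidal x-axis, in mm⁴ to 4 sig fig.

Treat the section as a set of non-overlapping primitives; coordinates are from the bounding-box lower-left.
Flange: 100 × 28, A = 2 800 mm², y = 14 mm, Ī = 182 933 mm⁴.
Web: 12 × 120, A = 1 440 mm², y = 88 mm, Ī = 1 728 000 mm⁴.
Centroid: ȳ = ΣA·y / ΣA = 39.1321 mm.
Transfer each piece to the centroidal x-axis using Ī + A·d² with d = y − 39.1321:
  flange: d = -25.1321 mm → contributes +1 951 473 mm⁴
  web: d = 48.8679 mm → contributes +5 166 827 mm⁴
Total I = 7 118 299 mm⁴.

I_xx ≈ 7.118 × 10⁶ mm⁴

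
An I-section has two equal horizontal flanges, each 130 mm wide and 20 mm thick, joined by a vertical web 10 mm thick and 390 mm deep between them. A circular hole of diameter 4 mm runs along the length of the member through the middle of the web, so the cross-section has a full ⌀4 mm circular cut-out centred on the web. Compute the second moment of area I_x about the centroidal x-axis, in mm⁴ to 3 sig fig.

I_x ≈ 2.68 × 10⁸ mm⁴

Decompose the section into non-overlapping parts with the origin at the bottom-left of its bounding rectangle.
Bottom flange: 130 × 20, A = 2 600 mm², y = 10 mm, Ī = 86 667 mm⁴.
Web: 10 × 390, A = 3 900 mm², y = 215 mm, Ī = 49 432 500 mm⁴.
Top flange: 130 × 20, A = 2 600 mm², y = 420 mm, Ī = 86 667 mm⁴.
Hole (subtracted): ⌀4, A = 12.566 mm², y = 215 mm, Ī = 12.566 mm⁴.
By symmetry the centroid is at mid-height, ȳ = 215 mm.
Transfer each piece to the centroidal x-axis using Ī + A·d² with d = y − 215:
  bottom flange: d = -205 mm → contributes +109 351 667 mm⁴
  web: d = 0 mm → contributes +49 432 500 mm⁴
  top flange: d = 205 mm → contributes +109 351 667 mm⁴
  hole: d = 0 mm → contributes −12.566 mm⁴
Total I = 268 135 821 mm⁴.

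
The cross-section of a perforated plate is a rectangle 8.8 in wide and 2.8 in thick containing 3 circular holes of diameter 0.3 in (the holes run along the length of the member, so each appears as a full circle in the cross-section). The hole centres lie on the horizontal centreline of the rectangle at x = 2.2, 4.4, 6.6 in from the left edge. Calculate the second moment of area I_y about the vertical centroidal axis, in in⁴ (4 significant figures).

Decompose the section into non-overlapping parts with the origin at the bottom-left of its bounding rectangle.
Plate: 8.8 × 2.8, A = 24.64 in², x = 4.4 in, Ī = 159.01 in⁴.
Hole 1 (subtracted): ⌀0.3, A = 0.0706858 in², x = 2.2 in, Ī = 0.000397608 in⁴.
Hole 2 (subtracted): ⌀0.3, A = 0.0706858 in², x = 4.4 in, Ī = 0.000397608 in⁴.
Hole 3 (subtracted): ⌀0.3, A = 0.0706858 in², x = 6.6 in, Ī = 0.000397608 in⁴.
By symmetry the centroid is at mid-width, x̄ = 4.4 in.
Transfer each piece to the vertical centroidal axis using Ī + A·d² with d = x − 4.4:
  plate: d = 0 in → contributes +159.01 in⁴
  hole 1: d = -2.2 in → contributes −0.342517 in⁴
  hole 2: d = 0 in → contributes −0.000397608 in⁴
  hole 3: d = 2.2 in → contributes −0.342517 in⁴
Total I = 158.325 in⁴.

I_y ≈ 158.3 in⁴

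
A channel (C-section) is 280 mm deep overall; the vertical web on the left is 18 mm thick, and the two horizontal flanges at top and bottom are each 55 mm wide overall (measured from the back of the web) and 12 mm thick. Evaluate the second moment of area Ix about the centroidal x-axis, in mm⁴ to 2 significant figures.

Treat the section as a set of non-overlapping primitives; coordinates are from the bounding-box lower-left.
Web: 18 × 280, A = 5 040 mm², y = 140 mm, Ī = 32 928 000 mm⁴.
Top flange (beyond web): 37 × 12, A = 444 mm², y = 274 mm, Ī = 5 328 mm⁴.
Bottom flange (beyond web): 37 × 12, A = 444 mm², y = 6 mm, Ī = 5 328 mm⁴.
By symmetry the centroid is at mid-height, ȳ = 140 mm.
Transfer each piece to the centroidal x-axis using Ī + A·d² with d = y − 140:
  web: d = 0 mm → contributes +32 928 000 mm⁴
  top flange (beyond web): d = 134 mm → contributes +7 977 792 mm⁴
  bottom flange (beyond web): d = -134 mm → contributes +7 977 792 mm⁴
Total I = 48 883 584 mm⁴.

Ix ≈ 4.9 × 10⁷ mm⁴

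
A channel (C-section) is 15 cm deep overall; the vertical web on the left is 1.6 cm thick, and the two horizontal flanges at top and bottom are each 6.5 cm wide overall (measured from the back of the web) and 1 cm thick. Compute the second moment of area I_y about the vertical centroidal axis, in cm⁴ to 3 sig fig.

Decompose the section into non-overlapping parts with the origin at the bottom-left of its bounding rectangle.
Web: 1.6 × 15, A = 24 cm², x = 0.8 cm, Ī = 5.12 cm⁴.
Top flange (beyond web): 4.9 × 1, A = 4.9 cm², x = 4.05 cm, Ī = 9.8041 cm⁴.
Bottom flange (beyond web): 4.9 × 1, A = 4.9 cm², x = 4.05 cm, Ī = 9.8041 cm⁴.
Centroid: x̄ = ΣA·x / ΣA = 1.7423 cm.
Transfer each piece to the vertical centroidal axis using Ī + A·d² with d = x − 1.7423:
  web: d = -0.94231 cm → contributes +26.431 cm⁴
  top flange (beyond web): d = 2.3077 cm → contributes +35.899 cm⁴
  bottom flange (beyond web): d = 2.3077 cm → contributes +35.899 cm⁴
Total I = 98.228 cm⁴.

I_y ≈ 98.2 cm⁴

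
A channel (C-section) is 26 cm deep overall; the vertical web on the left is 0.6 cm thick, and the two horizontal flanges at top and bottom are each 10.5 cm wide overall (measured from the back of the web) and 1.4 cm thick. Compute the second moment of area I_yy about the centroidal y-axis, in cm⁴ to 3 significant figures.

I_yy ≈ 502 cm⁴

Break the section into simple shapes (no overlaps), measuring from the bottom-left corner of the bounding box.
Web: 0.6 × 26, A = 15.6 cm², x = 0.3 cm, Ī = 0.468 cm⁴.
Top flange (beyond web): 9.9 × 1.4, A = 13.86 cm², x = 5.55 cm, Ī = 113.2 cm⁴.
Bottom flange (beyond web): 9.9 × 1.4, A = 13.86 cm², x = 5.55 cm, Ī = 113.2 cm⁴.
Centroid: x̄ = ΣA·x / ΣA = 3.6594 cm.
Transfer each piece to the centroidal y-axis using Ī + A·d² with d = x − 3.6594:
  web: d = -3.3594 cm → contributes +176.52 cm⁴
  top flange (beyond web): d = 1.8906 cm → contributes +162.74 cm⁴
  bottom flange (beyond web): d = 1.8906 cm → contributes +162.74 cm⁴
Total I = 502.01 cm⁴.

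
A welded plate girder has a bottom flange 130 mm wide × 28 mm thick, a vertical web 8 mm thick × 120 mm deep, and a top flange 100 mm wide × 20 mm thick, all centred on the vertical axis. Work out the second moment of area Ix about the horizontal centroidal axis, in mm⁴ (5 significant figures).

Break the section into simple shapes (no overlaps), measuring from the bottom-left corner of the bounding box.
Bottom plate: 130 × 28, A = 3 640 mm², y = 14 mm, Ī = 237813.3 mm⁴.
Web plate: 8 × 120, A = 960 mm², y = 88 mm, Ī = 1 152 000 mm⁴.
Top plate: 100 × 20, A = 2 000 mm², y = 158 mm, Ī = 66666.67 mm⁴.
Centroid: ȳ = ΣA·y / ΣA = 68.4 mm.
Transfer each piece to the horizontal centroidal axis using Ī + A·d² with d = y − 68.4:
  bottom plate: d = -54.4 mm → contributes +11 009 884 mm⁴
  web plate: d = 19.6 mm → contributes +1 520 794 mm⁴
  top plate: d = 89.6 mm → contributes +16 122 987 mm⁴
Total I = 28 653 664 mm⁴.

Ix ≈ 2.8654 × 10⁷ mm⁴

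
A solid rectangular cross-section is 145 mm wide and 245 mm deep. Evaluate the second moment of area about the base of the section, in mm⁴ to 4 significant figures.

I_base ≈ 7.108 × 10⁸ mm⁴

The section: 145 × 245, A = 35 525 mm², y = 122.5 mm, Ī = 177 699 010 mm⁴.
Transfer it to a horizontal axis along the bottom face using Ī + A·d² with d = y − 0:
  the section: d = 122.5 mm → contributes +710 796 042 mm⁴
Total I = 710 796 042 mm⁴.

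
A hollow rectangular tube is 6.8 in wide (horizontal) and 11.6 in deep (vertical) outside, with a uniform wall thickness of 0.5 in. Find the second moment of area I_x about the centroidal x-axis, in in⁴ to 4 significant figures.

I_x ≈ 308.9 in⁴

Break the section into simple shapes (no overlaps), measuring from the bottom-left corner of the bounding box.
Outer rectangle: 6.8 × 11.6, A = 78.88 in², y = 5.8 in, Ī = 884.508 in⁴.
Inner void (subtracted): 5.8 × 10.6, A = 61.48 in², y = 5.8 in, Ī = 575.658 in⁴.
By symmetry the centroid is at mid-height, ȳ = 5.8 in.
All pieces are centred on the centroidal x-axis, so I = ΣĪ (holes subtracted) = 308.85 in⁴.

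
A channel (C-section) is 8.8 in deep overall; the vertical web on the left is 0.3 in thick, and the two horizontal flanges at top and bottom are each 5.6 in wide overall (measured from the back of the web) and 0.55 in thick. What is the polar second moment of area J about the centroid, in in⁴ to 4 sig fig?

J ≈ 144.3 in⁴

Break the section into simple shapes (no overlaps), measuring from the bottom-left corner of the bounding box.
Web: 0.3 × 8.8, A = 2.64 in², y = 4.4 in, Ī = 17.0368 in⁴.
Top flange (beyond web): 5.3 × 0.55, A = 2.915 in², y = 8.525 in, Ī = 0.0734823 in⁴.
Bottom flange (beyond web): 5.3 × 0.55, A = 2.915 in², y = 0.275 in, Ī = 0.0734823 in⁴.
By symmetry the centroid is at mid-height, ȳ = 4.4 in.
Transfer each piece to the centroidal x-axis using Ī + A·d² with d = y − 4.4:
  web: d = 0 in → contributes +17.0368 in⁴
  top flange (beyond web): d = 4.125 in → contributes +49.674 in⁴
  bottom flange (beyond web): d = -4.125 in → contributes +49.674 in⁴
Total I = 116.385 in⁴.
For the y-axis: x̄ = 2.07727 in.
Repeating about the centroidal y-axis gives I_y = 27.9133 in⁴.
Polar second moment: J = I_x + I_y = 144.298 in⁴.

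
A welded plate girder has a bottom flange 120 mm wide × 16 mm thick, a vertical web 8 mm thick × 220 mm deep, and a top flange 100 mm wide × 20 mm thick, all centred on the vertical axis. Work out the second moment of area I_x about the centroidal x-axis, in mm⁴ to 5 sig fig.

I_x ≈ 6.2709 × 10⁷ mm⁴

Treat the section as a set of non-overlapping primitives; coordinates are from the bounding-box lower-left.
Bottom plate: 120 × 16, A = 1 920 mm², y = 8 mm, Ī = 40 960 mm⁴.
Web plate: 8 × 220, A = 1 760 mm², y = 126 mm, Ī = 7 098 667 mm⁴.
Top plate: 100 × 20, A = 2 000 mm², y = 246 mm, Ī = 66666.67 mm⁴.
Centroid: ȳ = ΣA·y / ΣA = 128.3662 mm.
Transfer each piece to the centroidal x-axis using Ī + A·d² with d = y − 128.3662:
  bottom plate: d = -120.3662 mm → contributes +27 857 961 mm⁴
  web plate: d = -2.366197 mm → contributes +7 108 521 mm⁴
  top plate: d = 117.6338 mm → contributes +27 742 090 mm⁴
Total I = 62 708 572 mm⁴.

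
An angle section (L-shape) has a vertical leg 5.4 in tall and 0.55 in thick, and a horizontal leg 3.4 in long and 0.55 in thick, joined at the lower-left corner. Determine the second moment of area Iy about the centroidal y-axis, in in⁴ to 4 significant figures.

Decompose the section into non-overlapping parts with the origin at the bottom-left of its bounding rectangle.
Vertical leg: 0.55 × 5.4, A = 2.97 in², x = 0.275 in, Ī = 0.0748688 in⁴.
Horizontal leg (remainder): 2.85 × 0.55, A = 1.5675 in², x = 1.975 in, Ī = 1.061 in⁴.
Centroid: x̄ = ΣA·x / ΣA = 0.862273 in.
Transfer each piece to the centroidal y-axis using Ī + A·d² with d = x − 0.862273:
  vertical leg: d = -0.587273 in → contributes +1.09919 in⁴
  horizontal leg (remainder): d = 1.11273 in → contributes +3.00182 in⁴
Total I = 4.10101 in⁴.

Iy ≈ 4.101 in⁴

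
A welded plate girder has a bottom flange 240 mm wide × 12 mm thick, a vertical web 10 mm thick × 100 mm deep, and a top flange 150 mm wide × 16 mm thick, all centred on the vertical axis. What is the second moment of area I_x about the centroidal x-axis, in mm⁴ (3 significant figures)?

Treat the section as a set of non-overlapping primitives; coordinates are from the bounding-box lower-left.
Bottom plate: 240 × 12, A = 2 880 mm², y = 6 mm, Ī = 34 560 mm⁴.
Web plate: 10 × 100, A = 1 000 mm², y = 62 mm, Ī = 833 333 mm⁴.
Top plate: 150 × 16, A = 2 400 mm², y = 120 mm, Ī = 51 200 mm⁴.
Centroid: ȳ = ΣA·y / ΣA = 58.484 mm.
Transfer each piece to the centroidal x-axis using Ī + A·d² with d = y − 58.484:
  bottom plate: d = -52.484 mm → contributes +7 967 745 mm⁴
  web plate: d = 3.5159 mm → contributes +845 695 mm⁴
  top plate: d = 61.516 mm → contributes +9 133 301 mm⁴
Total I = 17 946 742 mm⁴.

I_x ≈ 1.79 × 10⁷ mm⁴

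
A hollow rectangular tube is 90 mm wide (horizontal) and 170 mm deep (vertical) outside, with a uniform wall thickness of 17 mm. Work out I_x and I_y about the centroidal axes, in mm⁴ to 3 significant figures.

Decompose the section into non-overlapping parts with the origin at the bottom-left of its bounding rectangle.
Outer rectangle: 90 × 170, A = 15 300 mm², y = 85 mm, Ī = 36 847 500 mm⁴.
Inner void (subtracted): 56 × 136, A = 7 616 mm², y = 85 mm, Ī = 11 738 795 mm⁴.
By symmetry the centroid is at mid-height, ȳ = 85 mm.
All pieces are centred on the centroidal x-axis, so I = ΣĪ (holes subtracted) = 25 108 705 mm⁴.
Repeating about the centroidal y-axis gives I_y = 8 337 185 mm⁴.

I_x ≈ 2.51 × 10⁷ mm⁴, I_y ≈ 8.34 × 10⁶ mm⁴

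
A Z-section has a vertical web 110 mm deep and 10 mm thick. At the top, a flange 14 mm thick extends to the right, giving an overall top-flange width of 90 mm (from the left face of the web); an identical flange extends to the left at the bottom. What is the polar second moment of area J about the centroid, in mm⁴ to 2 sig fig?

J ≈ 1.2 × 10⁷ mm⁴

Break the section into simple shapes (no overlaps), measuring from the bottom-left corner of the bounding box.
Web: 10 × 110, A = 1 100 mm², y = 55 mm, Ī = 1 109 167 mm⁴.
Top flange (beyond web): 80 × 14, A = 1 120 mm², y = 103 mm, Ī = 18 293 mm⁴.
Bottom flange (beyond web): 80 × 14, A = 1 120 mm², y = 7 mm, Ī = 18 293 mm⁴.
Centroid: ȳ = ΣA·y / ΣA = 55 mm.
Transfer each piece to the centroidal x-axis using Ī + A·d² with d = y − 55:
  web: d = 0 mm → contributes +1 109 167 mm⁴
  top flange (beyond web): d = 48 mm → contributes +2 598 773 mm⁴
  bottom flange (beyond web): d = -48 mm → contributes +2 598 773 mm⁴
Total I = 6 306 713 mm⁴.
For the y-axis: x̄ = 85 mm.
Repeating about the centroidal y-axis gives I_y = 5 739 833 mm⁴.
Polar second moment: J = I_x + I_y = 12 046 547 mm⁴.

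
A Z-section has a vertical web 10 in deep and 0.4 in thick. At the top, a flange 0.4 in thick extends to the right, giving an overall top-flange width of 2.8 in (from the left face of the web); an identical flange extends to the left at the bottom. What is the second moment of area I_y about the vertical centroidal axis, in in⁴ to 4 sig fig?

I_y ≈ 4.738 in⁴

Break the section into simple shapes (no overlaps), measuring from the bottom-left corner of the bounding box.
Web: 0.4 × 10, A = 4 in², x = 2.6 in, Ī = 0.0533333 in⁴.
Top flange (beyond web): 2.4 × 0.4, A = 0.96 in², x = 4 in, Ī = 0.4608 in⁴.
Bottom flange (beyond web): 2.4 × 0.4, A = 0.96 in², x = 1.2 in, Ī = 0.4608 in⁴.
Centroid: x̄ = ΣA·x / ΣA = 2.6 in.
Transfer each piece to the vertical centroidal axis using Ī + A·d² with d = x − 2.6:
  web: d = 0 in → contributes +0.0533333 in⁴
  top flange (beyond web): d = 1.4 in → contributes +2.3424 in⁴
  bottom flange (beyond web): d = -1.4 in → contributes +2.3424 in⁴
Total I = 4.73813 in⁴.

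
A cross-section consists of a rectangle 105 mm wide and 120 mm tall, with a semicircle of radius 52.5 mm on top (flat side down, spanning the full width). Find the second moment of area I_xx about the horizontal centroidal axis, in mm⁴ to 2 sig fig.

Split into non-overlapping primitives; take the origin at the lower-left of the bounding box.
Rectangular body: 105 × 120, A = 12 600 mm², y = 60 mm, Ī = 15 120 000 mm⁴.
Semicircular cap: semicircle r = 52.5, A = 4 330 mm², y = 142.3 mm, Ī = 833 814 mm⁴.
Centroid: ȳ = ΣA·y / ΣA = 81.04 mm.
Transfer each piece to the horizontal centroidal axis using Ī + A·d² with d = y − 81.04:
  rectangular body: d = -21.04 mm → contributes +20 699 115 mm⁴
  semicircular cap: d = 61.24 mm → contributes +17 070 499 mm⁴
Total I = 37 769 614 mm⁴.

I_xx ≈ 3.8 × 10⁷ mm⁴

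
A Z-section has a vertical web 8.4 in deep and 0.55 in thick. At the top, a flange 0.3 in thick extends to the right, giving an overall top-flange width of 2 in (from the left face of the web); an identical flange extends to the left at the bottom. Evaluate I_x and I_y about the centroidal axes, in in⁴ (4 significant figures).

I_x ≈ 41.44 in⁴, I_y ≈ 1.139 in⁴

Treat the section as a set of non-overlapping primitives; coordinates are from the bounding-box lower-left.
Web: 0.55 × 8.4, A = 4.62 in², y = 4.2 in, Ī = 27.1656 in⁴.
Top flange (beyond web): 1.45 × 0.3, A = 0.435 in², y = 8.25 in, Ī = 0.0032625 in⁴.
Bottom flange (beyond web): 1.45 × 0.3, A = 0.435 in², y = 0.15 in, Ī = 0.0032625 in⁴.
Centroid: ȳ = ΣA·y / ΣA = 4.2 in.
Transfer each piece to the centroidal x-axis using Ī + A·d² with d = y − 4.2:
  web: d = 0 in → contributes +27.1656 in⁴
  top flange (beyond web): d = 4.05 in → contributes +7.13835 in⁴
  bottom flange (beyond web): d = -4.05 in → contributes +7.13835 in⁴
Total I = 41.4423 in⁴.
For the y-axis: x̄ = 1.725 in.
Repeating about the centroidal y-axis gives I_y = 1.13889 in⁴.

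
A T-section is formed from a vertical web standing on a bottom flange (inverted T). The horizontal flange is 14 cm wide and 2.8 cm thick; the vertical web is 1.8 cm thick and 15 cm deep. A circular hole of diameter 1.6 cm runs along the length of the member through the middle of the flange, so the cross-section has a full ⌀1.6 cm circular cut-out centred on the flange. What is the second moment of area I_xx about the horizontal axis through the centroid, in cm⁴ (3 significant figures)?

I_xx ≈ 1770 cm⁴

Treat the section as a set of non-overlapping primitives; coordinates are from the bounding-box lower-left.
Flange: 14 × 2.8, A = 39.2 cm², y = 1.4 cm, Ī = 25.611 cm⁴.
Web: 1.8 × 15, A = 27 cm², y = 10.3 cm, Ī = 506.25 cm⁴.
Hole (subtracted): ⌀1.6, A = 2.0106 cm², y = 1.4 cm, Ī = 0.3217 cm⁴.
Centroid: ȳ = ΣA·y / ΣA = 5.1436 cm.
Transfer each piece to the horizontal axis through the centroid using Ī + A·d² with d = y − 5.1436:
  flange: d = -3.7436 cm → contributes +574.98 cm⁴
  web: d = 5.1564 cm → contributes +1224.1 cm⁴
  hole: d = -3.7436 cm → contributes −28.5 cm⁴
Total I = 1770.6 cm⁴.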